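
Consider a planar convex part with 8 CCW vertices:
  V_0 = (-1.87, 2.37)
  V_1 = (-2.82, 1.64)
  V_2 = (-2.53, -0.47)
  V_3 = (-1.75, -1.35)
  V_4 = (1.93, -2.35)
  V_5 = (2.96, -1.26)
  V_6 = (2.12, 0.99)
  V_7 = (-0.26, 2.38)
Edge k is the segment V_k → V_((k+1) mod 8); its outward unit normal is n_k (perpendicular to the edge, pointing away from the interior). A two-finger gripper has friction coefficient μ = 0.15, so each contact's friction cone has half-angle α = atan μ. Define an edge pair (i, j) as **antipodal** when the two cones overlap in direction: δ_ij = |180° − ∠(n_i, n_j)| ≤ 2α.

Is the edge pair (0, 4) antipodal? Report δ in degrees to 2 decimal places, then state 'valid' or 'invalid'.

δ = 9.08°, valid

α = atan 0.15 = 8.53°;  2α = 17.06°
edge 0: e_0 = (-0.95, -0.73);  n_0 = (-0.6093, +0.7929)
edge 4: e_4 = (+1.03, +1.09);  n_4 = (+0.7268, -0.6868)
∠(n_0, n_4) = 170.92°
δ = |180° − 170.92°| = 9.08°
9.08° ≤ 2α = 17.06°  →  valid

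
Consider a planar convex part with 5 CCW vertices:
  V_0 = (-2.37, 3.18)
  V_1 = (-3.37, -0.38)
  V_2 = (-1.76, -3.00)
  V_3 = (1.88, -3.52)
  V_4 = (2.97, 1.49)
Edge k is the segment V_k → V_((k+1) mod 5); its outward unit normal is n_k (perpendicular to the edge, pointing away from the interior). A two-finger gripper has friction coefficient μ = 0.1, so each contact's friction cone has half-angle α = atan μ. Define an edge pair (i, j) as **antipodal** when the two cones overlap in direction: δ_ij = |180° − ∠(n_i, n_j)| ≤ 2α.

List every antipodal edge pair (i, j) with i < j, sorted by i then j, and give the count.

α = atan 0.1 = 5.71°;  2α = 11.42°
n_0 = (-0.9627, +0.2704)
n_1 = (-0.8520, -0.5236)
n_2 = (-0.1414, -0.9899)
n_3 = (+0.9771, -0.2126)
n_4 = (+0.3017, +0.9534)
  (0,1): δ = 132.74°  ·
  (0,2): δ = 82.44°  ·
  (0,3): δ = 3.42°  ✓
  (0,4): δ = 88.13°  ·
  (1,2): δ = 129.70°  ·
  (1,3): δ = 43.85°  ·
  (1,4): δ = 40.87°  ·
  (2,3): δ = 94.14°  ·
  (2,4): δ = 9.43°  ✓
  (3,4): δ = 95.29°  ·
antipodal pairs: 2

count = 2; pairs: (0,3), (2,4)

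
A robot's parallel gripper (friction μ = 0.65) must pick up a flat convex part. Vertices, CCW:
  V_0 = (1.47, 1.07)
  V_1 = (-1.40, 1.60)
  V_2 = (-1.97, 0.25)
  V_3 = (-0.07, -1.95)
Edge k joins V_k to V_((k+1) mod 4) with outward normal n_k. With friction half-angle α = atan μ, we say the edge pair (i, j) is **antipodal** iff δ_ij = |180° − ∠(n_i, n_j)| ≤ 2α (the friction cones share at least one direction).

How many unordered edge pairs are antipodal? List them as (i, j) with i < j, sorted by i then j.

count = 2; pairs: (0,2), (1,3)

α = atan 0.65 = 33.02°;  2α = 66.05°
n_0 = (+0.1816, +0.9834)
n_1 = (-0.9212, +0.3890)
n_2 = (-0.7568, -0.6536)
n_3 = (+0.8909, -0.4543)
  (0,1): δ = 102.43°  ·
  (0,2): δ = 38.72°  ✓
  (0,3): δ = 73.44°  ·
  (1,2): δ = 116.29°  ·
  (1,3): δ = 4.13°  ✓
  (2,3): δ = 67.83°  ·
antipodal pairs: 2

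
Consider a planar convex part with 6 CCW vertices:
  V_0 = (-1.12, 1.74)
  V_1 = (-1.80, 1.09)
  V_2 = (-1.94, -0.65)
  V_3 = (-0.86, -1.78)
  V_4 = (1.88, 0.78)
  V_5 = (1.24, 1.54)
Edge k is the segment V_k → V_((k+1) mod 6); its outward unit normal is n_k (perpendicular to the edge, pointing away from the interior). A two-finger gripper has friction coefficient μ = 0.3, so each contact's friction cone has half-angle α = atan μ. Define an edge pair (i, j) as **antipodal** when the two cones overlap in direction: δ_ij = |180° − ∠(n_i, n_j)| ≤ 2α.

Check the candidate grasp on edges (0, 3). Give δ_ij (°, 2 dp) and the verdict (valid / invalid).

δ = 0.65°, valid

α = atan 0.3 = 16.70°;  2α = 33.40°
edge 0: e_0 = (-0.68, -0.65);  n_0 = (-0.6910, +0.7229)
edge 3: e_3 = (+2.74, +2.56);  n_3 = (+0.6827, -0.7307)
∠(n_0, n_3) = 179.35°
δ = |180° − 179.35°| = 0.65°
0.65° ≤ 2α = 33.40°  →  valid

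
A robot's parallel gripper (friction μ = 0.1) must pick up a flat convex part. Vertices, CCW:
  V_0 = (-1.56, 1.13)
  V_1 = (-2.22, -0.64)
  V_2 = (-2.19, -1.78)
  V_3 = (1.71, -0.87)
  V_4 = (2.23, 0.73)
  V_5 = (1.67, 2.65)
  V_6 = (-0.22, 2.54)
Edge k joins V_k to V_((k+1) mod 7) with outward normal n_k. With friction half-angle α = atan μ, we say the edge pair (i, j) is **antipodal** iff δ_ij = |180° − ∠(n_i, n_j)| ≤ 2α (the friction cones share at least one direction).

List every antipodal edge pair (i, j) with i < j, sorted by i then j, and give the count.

count = 2; pairs: (0,3), (2,5)

α = atan 0.1 = 5.71°;  2α = 11.42°
n_0 = (-0.9370, +0.3494)
n_1 = (-0.9997, -0.0263)
n_2 = (+0.2272, -0.9738)
n_3 = (+0.9510, -0.3091)
n_4 = (+0.9600, +0.2800)
n_5 = (-0.0581, +0.9983)
n_6 = (-0.7249, +0.6889)
  (0,1): δ = 158.04°  ·
  (0,2): δ = 56.42°  ·
  (0,3): δ = 2.45°  ✓
  (0,4): δ = 36.71°  ·
  (0,5): δ = 113.78°  ·
  (0,6): δ = 156.91°  ·
  (1,2): δ = 78.37°  ·
  (1,3): δ = 19.51°  ·
  (1,4): δ = 14.75°  ·
  (1,5): δ = 91.82°  ·
  (1,6): δ = 134.95°  ·
  (2,3): δ = 121.14°  ·
  (2,4): δ = 86.87°  ·
  (2,5): δ = 9.80°  ✓
  (2,6): δ = 33.32°  ·
  (3,4): δ = 145.74°  ·
  (3,5): δ = 68.66°  ·
  (3,6): δ = 25.54°  ·
  (4,5): δ = 102.93°  ·
  (4,6): δ = 59.80°  ·
  (5,6): δ = 136.87°  ·
antipodal pairs: 2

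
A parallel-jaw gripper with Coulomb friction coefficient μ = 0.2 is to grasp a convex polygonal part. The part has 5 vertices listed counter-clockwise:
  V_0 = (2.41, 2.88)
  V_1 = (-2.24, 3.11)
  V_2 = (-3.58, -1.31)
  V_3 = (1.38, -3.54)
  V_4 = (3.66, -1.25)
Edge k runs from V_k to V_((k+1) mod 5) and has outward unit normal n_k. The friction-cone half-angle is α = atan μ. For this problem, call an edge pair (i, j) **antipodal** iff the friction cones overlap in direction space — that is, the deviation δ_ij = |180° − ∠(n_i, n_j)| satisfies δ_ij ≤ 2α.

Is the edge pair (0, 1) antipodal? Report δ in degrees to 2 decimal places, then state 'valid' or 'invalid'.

α = atan 0.2 = 11.31°;  2α = 22.62°
edge 0: e_0 = (-4.65, +0.23);  n_0 = (+0.0494, +0.9988)
edge 1: e_1 = (-1.34, -4.42);  n_1 = (-0.9570, +0.2901)
∠(n_0, n_1) = 75.97°
δ = |180° − 75.97°| = 104.03°
104.03° > 2α = 22.62°  →  invalid

δ = 104.03°, invalid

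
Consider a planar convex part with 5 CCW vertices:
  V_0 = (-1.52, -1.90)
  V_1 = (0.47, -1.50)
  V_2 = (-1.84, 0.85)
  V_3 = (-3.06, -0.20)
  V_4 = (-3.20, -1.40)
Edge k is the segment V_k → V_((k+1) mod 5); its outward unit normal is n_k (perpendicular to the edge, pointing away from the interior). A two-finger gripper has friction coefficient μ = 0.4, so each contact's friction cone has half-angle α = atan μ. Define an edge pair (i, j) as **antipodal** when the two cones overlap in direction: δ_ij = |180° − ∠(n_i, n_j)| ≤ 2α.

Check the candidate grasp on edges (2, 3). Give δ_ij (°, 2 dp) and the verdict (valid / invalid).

δ = 137.37°, invalid

α = atan 0.4 = 21.80°;  2α = 43.60°
edge 2: e_2 = (-1.22, -1.05);  n_2 = (-0.6523, +0.7579)
edge 3: e_3 = (-0.14, -1.20);  n_3 = (-0.9933, +0.1159)
∠(n_2, n_3) = 42.63°
δ = |180° − 42.63°| = 137.37°
137.37° > 2α = 43.60°  →  invalid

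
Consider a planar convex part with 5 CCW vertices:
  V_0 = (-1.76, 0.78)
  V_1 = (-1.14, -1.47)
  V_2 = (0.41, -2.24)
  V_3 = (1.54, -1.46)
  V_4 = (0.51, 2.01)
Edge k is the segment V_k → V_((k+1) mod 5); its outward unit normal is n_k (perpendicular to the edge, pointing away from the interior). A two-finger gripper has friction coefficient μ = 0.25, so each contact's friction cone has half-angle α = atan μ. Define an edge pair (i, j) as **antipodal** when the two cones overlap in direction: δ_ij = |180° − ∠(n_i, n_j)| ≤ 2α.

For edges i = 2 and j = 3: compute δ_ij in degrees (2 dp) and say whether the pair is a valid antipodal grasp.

α = atan 0.25 = 14.04°;  2α = 28.07°
edge 2: e_2 = (+1.13, +0.78);  n_2 = (+0.5681, -0.8230)
edge 3: e_3 = (-1.03, +3.47);  n_3 = (+0.9587, +0.2846)
∠(n_2, n_3) = 71.92°
δ = |180° − 71.92°| = 108.08°
108.08° > 2α = 28.07°  →  invalid

δ = 108.08°, invalid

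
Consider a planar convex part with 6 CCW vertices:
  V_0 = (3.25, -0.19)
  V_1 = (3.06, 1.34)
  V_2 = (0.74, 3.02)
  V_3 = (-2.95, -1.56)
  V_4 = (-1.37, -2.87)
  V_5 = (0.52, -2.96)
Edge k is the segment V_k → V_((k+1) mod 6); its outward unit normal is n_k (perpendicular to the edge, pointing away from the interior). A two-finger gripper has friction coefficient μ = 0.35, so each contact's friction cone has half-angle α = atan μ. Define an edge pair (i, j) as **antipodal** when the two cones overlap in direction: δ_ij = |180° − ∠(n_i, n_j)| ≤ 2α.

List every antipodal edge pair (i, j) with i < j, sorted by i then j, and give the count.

count = 3; pairs: (1,3), (1,4), (2,5)

α = atan 0.35 = 19.29°;  2α = 38.58°
n_0 = (+0.9924, +0.1232)
n_1 = (+0.5865, +0.8099)
n_2 = (-0.7787, +0.6274)
n_3 = (-0.6383, -0.7698)
n_4 = (-0.0476, -0.9989)
n_5 = (+0.7122, -0.7019)
  (0,1): δ = 132.99°  ·
  (0,2): δ = 45.94°  ·
  (0,3): δ = 43.26°  ·
  (0,4): δ = 80.19°  ·
  (0,5): δ = 128.34°  ·
  (1,2): δ = 92.95°  ·
  (1,3): δ = 3.75°  ✓
  (1,4): δ = 33.18°  ✓
  (1,5): δ = 81.33°  ·
  (2,3): δ = 90.81°  ·
  (2,4): δ = 53.87°  ·
  (2,5): δ = 5.73°  ✓
  (3,4): δ = 143.06°  ·
  (3,5): δ = 94.92°  ·
  (4,5): δ = 131.86°  ·
antipodal pairs: 3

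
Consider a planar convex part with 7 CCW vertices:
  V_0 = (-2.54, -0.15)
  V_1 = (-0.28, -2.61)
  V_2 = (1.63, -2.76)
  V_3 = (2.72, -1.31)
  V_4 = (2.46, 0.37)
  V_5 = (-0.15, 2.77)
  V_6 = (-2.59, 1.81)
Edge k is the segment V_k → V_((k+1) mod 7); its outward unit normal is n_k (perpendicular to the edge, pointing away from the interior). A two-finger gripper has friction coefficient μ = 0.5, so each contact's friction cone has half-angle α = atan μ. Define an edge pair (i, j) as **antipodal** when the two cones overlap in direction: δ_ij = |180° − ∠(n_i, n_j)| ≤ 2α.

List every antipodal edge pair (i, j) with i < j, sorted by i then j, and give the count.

α = atan 0.5 = 26.57°;  2α = 53.13°
n_0 = (-0.7364, -0.6765)
n_1 = (-0.0783, -0.9969)
n_2 = (+0.7993, -0.6009)
n_3 = (+0.9882, +0.1529)
n_4 = (+0.6769, +0.7361)
n_5 = (-0.3661, +0.9306)
n_6 = (-0.9997, -0.0255)
  (0,1): δ = 137.06°  ·
  (0,2): δ = 79.51°  ·
  (0,3): δ = 33.78°  ✓
  (0,4): δ = 4.83°  ✓
  (0,5): δ = 68.90°  ·
  (0,6): δ = 138.89°  ·
  (1,2): δ = 122.44°  ·
  (1,3): δ = 76.71°  ·
  (1,4): δ = 38.11°  ✓
  (1,5): δ = 25.97°  ✓
  (1,6): δ = 95.95°  ·
  (2,3): δ = 134.27°  ·
  (2,4): δ = 95.67°  ·
  (2,5): δ = 31.59°  ✓
  (2,6): δ = 38.39°  ✓
  (3,4): δ = 141.40°  ·
  (3,5): δ = 77.32°  ·
  (3,6): δ = 7.34°  ✓
  (4,5): δ = 115.92°  ·
  (4,6): δ = 45.94°  ✓
  (5,6): δ = 110.02°  ·
antipodal pairs: 8

count = 8; pairs: (0,3), (0,4), (1,4), (1,5), (2,5), (2,6), (3,6), (4,6)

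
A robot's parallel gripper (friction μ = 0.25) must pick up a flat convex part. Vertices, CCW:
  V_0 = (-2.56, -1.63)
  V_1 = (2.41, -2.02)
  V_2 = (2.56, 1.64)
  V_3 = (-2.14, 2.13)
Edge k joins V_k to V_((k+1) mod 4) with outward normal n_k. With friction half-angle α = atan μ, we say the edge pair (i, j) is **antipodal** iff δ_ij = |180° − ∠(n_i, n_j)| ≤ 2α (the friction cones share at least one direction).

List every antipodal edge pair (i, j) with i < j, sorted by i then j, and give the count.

α = atan 0.25 = 14.04°;  2α = 28.07°
n_0 = (-0.0782, -0.9969)
n_1 = (+0.9992, -0.0409)
n_2 = (+0.1037, +0.9946)
n_3 = (-0.9938, +0.1110)
  (0,1): δ = 87.86°  ·
  (0,2): δ = 1.47°  ✓
  (0,3): δ = 88.11°  ·
  (1,2): δ = 93.61°  ·
  (1,3): δ = 4.03°  ✓
  (2,3): δ = 90.42°  ·
antipodal pairs: 2

count = 2; pairs: (0,2), (1,3)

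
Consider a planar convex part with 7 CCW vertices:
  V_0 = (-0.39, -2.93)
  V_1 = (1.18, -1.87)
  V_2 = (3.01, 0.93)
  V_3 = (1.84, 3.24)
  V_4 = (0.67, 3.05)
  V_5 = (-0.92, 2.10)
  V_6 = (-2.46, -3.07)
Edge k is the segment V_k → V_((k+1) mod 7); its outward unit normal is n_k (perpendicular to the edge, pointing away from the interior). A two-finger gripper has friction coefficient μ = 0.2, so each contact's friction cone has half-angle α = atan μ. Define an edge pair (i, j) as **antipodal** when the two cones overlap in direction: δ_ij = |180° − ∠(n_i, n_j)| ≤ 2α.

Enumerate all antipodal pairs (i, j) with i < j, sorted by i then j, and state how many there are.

count = 3; pairs: (0,4), (1,5), (3,6)

α = atan 0.2 = 11.31°;  2α = 22.62°
n_0 = (+0.5596, -0.8288)
n_1 = (+0.8371, -0.5471)
n_2 = (+0.8921, +0.4518)
n_3 = (-0.1603, +0.9871)
n_4 = (-0.5129, +0.8584)
n_5 = (-0.9584, +0.2855)
n_6 = (+0.0675, -0.9977)
  (0,1): δ = 157.19°  ·
  (0,2): δ = 97.16°  ·
  (0,3): δ = 24.80°  ·
  (0,4): δ = 3.17°  ✓
  (0,5): δ = 39.39°  ·
  (0,6): δ = 149.84°  ·
  (1,2): δ = 119.97°  ·
  (1,3): δ = 47.61°  ·
  (1,4): δ = 25.97°  ·
  (1,5): δ = 16.58°  ✓
  (1,6): δ = 127.04°  ·
  (2,3): δ = 107.64°  ·
  (2,4): δ = 86.00°  ·
  (2,5): δ = 43.45°  ·
  (2,6): δ = 67.01°  ·
  (3,4): δ = 158.37°  ·
  (3,5): δ = 115.81°  ·
  (3,6): δ = 5.35°  ✓
  (4,5): δ = 137.44°  ·
  (4,6): δ = 26.99°  ·
  (5,6): δ = 69.54°  ·
antipodal pairs: 3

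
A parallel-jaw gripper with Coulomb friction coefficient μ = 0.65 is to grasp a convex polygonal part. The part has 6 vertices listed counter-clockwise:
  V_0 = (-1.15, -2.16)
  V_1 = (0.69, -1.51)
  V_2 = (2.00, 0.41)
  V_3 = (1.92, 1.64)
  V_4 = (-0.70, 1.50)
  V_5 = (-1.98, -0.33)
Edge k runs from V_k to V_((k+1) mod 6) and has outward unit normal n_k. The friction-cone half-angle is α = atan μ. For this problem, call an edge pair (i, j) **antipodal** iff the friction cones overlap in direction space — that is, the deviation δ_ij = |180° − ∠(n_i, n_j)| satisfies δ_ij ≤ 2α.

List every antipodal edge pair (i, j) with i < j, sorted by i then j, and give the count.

α = atan 0.65 = 33.02°;  2α = 66.05°
n_0 = (+0.3331, -0.9429)
n_1 = (+0.8260, -0.5636)
n_2 = (+0.9979, +0.0649)
n_3 = (-0.0534, +0.9986)
n_4 = (-0.8194, +0.5732)
n_5 = (-0.9107, -0.4131)
  (0,1): δ = 143.76°  ·
  (0,2): δ = 105.74°  ·
  (0,3): δ = 16.40°  ✓
  (0,4): δ = 35.57°  ✓
  (0,5): δ = 94.94°  ·
  (1,2): δ = 141.97°  ·
  (1,3): δ = 52.64°  ✓
  (1,4): δ = 0.67°  ✓
  (1,5): δ = 58.70°  ✓
  (2,3): δ = 90.66°  ·
  (2,4): δ = 38.69°  ✓
  (2,5): δ = 20.68°  ✓
  (3,4): δ = 128.03°  ·
  (3,5): δ = 68.66°  ·
  (4,5): δ = 120.63°  ·
antipodal pairs: 7

count = 7; pairs: (0,3), (0,4), (1,3), (1,4), (1,5), (2,4), (2,5)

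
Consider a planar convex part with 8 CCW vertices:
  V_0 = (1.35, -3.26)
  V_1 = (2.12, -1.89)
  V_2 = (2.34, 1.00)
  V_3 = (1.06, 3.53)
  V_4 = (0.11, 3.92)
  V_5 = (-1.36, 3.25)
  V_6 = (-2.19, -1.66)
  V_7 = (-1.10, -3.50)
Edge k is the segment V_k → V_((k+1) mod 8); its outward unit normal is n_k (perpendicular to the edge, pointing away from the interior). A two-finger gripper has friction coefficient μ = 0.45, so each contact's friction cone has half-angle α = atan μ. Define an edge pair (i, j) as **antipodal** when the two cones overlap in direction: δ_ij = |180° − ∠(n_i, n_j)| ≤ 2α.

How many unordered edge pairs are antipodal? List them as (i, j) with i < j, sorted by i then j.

α = atan 0.45 = 24.23°;  2α = 48.46°
n_0 = (+0.8717, -0.4900)
n_1 = (+0.9971, -0.0759)
n_2 = (+0.8923, +0.4514)
n_3 = (+0.3798, +0.9251)
n_4 = (-0.4147, +0.9099)
n_5 = (-0.9860, +0.1667)
n_6 = (-0.8604, -0.5097)
n_7 = (+0.0975, -0.9952)
  (0,1): δ = 155.02°  ·
  (0,2): δ = 123.83°  ·
  (0,3): δ = 82.98°  ·
  (0,4): δ = 36.16°  ✓
  (0,5): δ = 19.74°  ✓
  (0,6): δ = 59.98°  ·
  (0,7): δ = 124.93°  ·
  (1,2): δ = 148.81°  ·
  (1,3): δ = 107.97°  ·
  (1,4): δ = 61.14°  ·
  (1,5): δ = 5.24°  ✓
  (1,6): δ = 35.00°  ✓
  (1,7): δ = 99.95°  ·
  (2,3): δ = 139.16°  ·
  (2,4): δ = 92.33°  ·
  (2,5): δ = 36.43°  ✓
  (2,6): δ = 3.81°  ✓
  (2,7): δ = 68.76°  ·
  (3,4): δ = 133.18°  ·
  (3,5): δ = 77.28°  ·
  (3,6): δ = 37.04°  ✓
  (3,7): δ = 27.91°  ✓
  (4,5): δ = 124.10°  ·
  (4,6): δ = 83.86°  ·
  (4,7): δ = 18.91°  ✓
  (5,6): δ = 139.76°  ·
  (5,7): δ = 74.81°  ·
  (6,7): δ = 115.05°  ·
antipodal pairs: 9

count = 9; pairs: (0,4), (0,5), (1,5), (1,6), (2,5), (2,6), (3,6), (3,7), (4,7)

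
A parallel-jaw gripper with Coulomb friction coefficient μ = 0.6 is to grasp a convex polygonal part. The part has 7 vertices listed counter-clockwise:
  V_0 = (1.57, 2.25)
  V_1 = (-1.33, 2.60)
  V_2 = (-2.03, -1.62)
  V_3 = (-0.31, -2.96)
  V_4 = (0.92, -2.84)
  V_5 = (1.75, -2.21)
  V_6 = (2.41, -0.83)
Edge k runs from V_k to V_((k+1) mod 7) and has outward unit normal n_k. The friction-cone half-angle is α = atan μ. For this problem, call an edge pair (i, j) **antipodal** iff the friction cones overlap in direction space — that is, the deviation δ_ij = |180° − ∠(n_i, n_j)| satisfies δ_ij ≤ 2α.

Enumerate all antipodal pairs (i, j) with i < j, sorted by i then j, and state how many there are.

α = atan 0.6 = 30.96°;  2α = 61.93°
n_0 = (+0.1198, +0.9928)
n_1 = (-0.9865, +0.1636)
n_2 = (-0.6146, -0.7889)
n_3 = (+0.0971, -0.9953)
n_4 = (+0.6046, -0.7965)
n_5 = (+0.9021, -0.4315)
n_6 = (+0.9648, +0.2631)
  (0,1): δ = 92.54°  ·
  (0,2): δ = 31.04°  ✓
  (0,3): δ = 12.45°  ✓
  (0,4): δ = 44.08°  ✓
  (0,5): δ = 71.32°  ·
  (0,6): δ = 112.14°  ·
  (1,2): δ = 118.50°  ·
  (1,3): δ = 75.01°  ·
  (1,4): δ = 43.38°  ✓
  (1,5): δ = 16.14°  ✓
  (1,6): δ = 24.67°  ✓
  (2,3): δ = 136.51°  ·
  (2,4): δ = 104.88°  ·
  (2,5): δ = 77.64°  ·
  (2,6): δ = 36.82°  ✓
  (3,4): δ = 148.37°  ·
  (3,5): δ = 121.13°  ·
  (3,6): δ = 80.32°  ·
  (4,5): δ = 152.76°  ·
  (4,6): δ = 111.94°  ·
  (5,6): δ = 139.18°  ·
antipodal pairs: 7

count = 7; pairs: (0,2), (0,3), (0,4), (1,4), (1,5), (1,6), (2,6)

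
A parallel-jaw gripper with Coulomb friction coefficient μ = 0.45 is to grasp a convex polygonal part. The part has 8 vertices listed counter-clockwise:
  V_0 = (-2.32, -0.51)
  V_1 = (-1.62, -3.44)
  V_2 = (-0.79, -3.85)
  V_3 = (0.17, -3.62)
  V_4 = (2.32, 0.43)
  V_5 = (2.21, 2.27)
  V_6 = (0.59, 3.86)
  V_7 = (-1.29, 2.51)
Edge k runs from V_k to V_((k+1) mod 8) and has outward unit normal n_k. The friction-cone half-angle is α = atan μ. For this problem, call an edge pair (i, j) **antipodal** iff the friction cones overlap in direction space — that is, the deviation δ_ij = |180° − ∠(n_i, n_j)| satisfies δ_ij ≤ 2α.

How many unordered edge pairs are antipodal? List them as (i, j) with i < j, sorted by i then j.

count = 8; pairs: (0,3), (0,4), (0,5), (1,5), (2,6), (3,6), (3,7), (4,7)

α = atan 0.45 = 24.23°;  2α = 48.46°
n_0 = (-0.9726, -0.2324)
n_1 = (-0.4429, -0.8966)
n_2 = (+0.2330, -0.9725)
n_3 = (+0.8833, -0.4689)
n_4 = (+0.9982, +0.0597)
n_5 = (+0.7005, +0.7137)
n_6 = (-0.5833, +0.8123)
n_7 = (-0.9465, +0.3228)
  (0,1): δ = 129.72°  ·
  (0,2): δ = 89.96°  ·
  (0,3): δ = 41.40°  ✓
  (0,4): δ = 10.02°  ✓
  (0,5): δ = 32.10°  ✓
  (0,6): δ = 112.25°  ·
  (0,7): δ = 147.73°  ·
  (1,2): δ = 140.24°  ·
  (1,3): δ = 91.67°  ·
  (1,4): δ = 60.29°  ·
  (1,5): δ = 18.18°  ✓
  (1,6): δ = 61.97°  ·
  (1,7): δ = 97.46°  ·
  (2,3): δ = 131.44°  ·
  (2,4): δ = 100.05°  ·
  (2,5): δ = 57.94°  ·
  (2,6): δ = 22.21°  ✓
  (2,7): δ = 57.69°  ·
  (3,4): δ = 148.62°  ·
  (3,5): δ = 106.50°  ·
  (3,6): δ = 26.36°  ✓
  (3,7): δ = 9.13°  ✓
  (4,5): δ = 137.89°  ·
  (4,6): δ = 57.74°  ·
  (4,7): δ = 22.25°  ✓
  (5,6): δ = 99.85°  ·
  (5,7): δ = 64.37°  ·
  (6,7): δ = 144.51°  ·
antipodal pairs: 8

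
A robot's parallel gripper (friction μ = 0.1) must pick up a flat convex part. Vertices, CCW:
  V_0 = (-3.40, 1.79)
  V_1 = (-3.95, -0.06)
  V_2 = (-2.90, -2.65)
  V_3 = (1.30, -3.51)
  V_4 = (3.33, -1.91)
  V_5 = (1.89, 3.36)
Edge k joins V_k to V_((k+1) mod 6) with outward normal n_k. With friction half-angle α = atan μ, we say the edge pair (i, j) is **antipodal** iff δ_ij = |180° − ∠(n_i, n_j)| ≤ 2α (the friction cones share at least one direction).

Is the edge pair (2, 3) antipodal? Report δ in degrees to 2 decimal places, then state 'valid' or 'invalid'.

α = atan 0.1 = 5.71°;  2α = 11.42°
edge 2: e_2 = (+4.20, -0.86);  n_2 = (-0.2006, -0.9797)
edge 3: e_3 = (+2.03, +1.60);  n_3 = (+0.6190, -0.7854)
∠(n_2, n_3) = 49.82°
δ = |180° − 49.82°| = 130.18°
130.18° > 2α = 11.42°  →  invalid

δ = 130.18°, invalid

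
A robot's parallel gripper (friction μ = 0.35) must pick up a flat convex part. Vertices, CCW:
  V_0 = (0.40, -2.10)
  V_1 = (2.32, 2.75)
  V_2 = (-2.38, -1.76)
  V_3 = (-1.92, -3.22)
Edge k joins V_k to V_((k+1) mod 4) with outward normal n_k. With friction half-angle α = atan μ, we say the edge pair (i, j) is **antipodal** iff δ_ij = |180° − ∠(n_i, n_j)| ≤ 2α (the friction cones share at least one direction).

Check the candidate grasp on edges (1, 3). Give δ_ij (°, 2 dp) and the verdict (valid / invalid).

α = atan 0.35 = 19.29°;  2α = 38.58°
edge 1: e_1 = (-4.70, -4.51);  n_1 = (-0.6924, +0.7215)
edge 3: e_3 = (+2.32, +1.12);  n_3 = (+0.4347, -0.9006)
∠(n_1, n_3) = 161.95°
δ = |180° − 161.95°| = 18.05°
18.05° ≤ 2α = 38.58°  →  valid

δ = 18.05°, valid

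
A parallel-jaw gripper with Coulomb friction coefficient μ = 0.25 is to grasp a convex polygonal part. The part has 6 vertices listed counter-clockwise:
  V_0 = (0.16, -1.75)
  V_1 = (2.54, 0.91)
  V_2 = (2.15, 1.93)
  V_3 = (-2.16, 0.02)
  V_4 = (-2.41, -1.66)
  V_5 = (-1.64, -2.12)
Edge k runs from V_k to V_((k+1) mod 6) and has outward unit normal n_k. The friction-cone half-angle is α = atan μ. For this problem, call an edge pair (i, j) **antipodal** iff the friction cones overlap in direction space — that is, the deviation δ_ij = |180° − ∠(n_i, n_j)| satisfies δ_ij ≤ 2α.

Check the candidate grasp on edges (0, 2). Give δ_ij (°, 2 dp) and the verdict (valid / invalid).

α = atan 0.25 = 14.04°;  2α = 28.07°
edge 0: e_0 = (+2.38, +2.66);  n_0 = (+0.7452, -0.6668)
edge 2: e_2 = (-4.31, -1.91);  n_2 = (-0.4052, +0.9142)
∠(n_0, n_2) = 155.72°
δ = |180° − 155.72°| = 24.28°
24.28° ≤ 2α = 28.07°  →  valid

δ = 24.28°, valid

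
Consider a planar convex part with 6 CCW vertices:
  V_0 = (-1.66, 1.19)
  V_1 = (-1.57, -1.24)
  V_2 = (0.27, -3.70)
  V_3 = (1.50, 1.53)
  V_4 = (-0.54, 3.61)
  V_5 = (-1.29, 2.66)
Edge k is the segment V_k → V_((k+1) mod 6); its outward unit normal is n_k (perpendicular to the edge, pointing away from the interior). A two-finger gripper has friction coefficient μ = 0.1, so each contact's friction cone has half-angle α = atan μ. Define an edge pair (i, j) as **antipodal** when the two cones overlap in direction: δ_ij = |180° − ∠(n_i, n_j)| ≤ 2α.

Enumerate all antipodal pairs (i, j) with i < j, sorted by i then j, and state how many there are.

count = 2; pairs: (1,3), (2,5)

α = atan 0.1 = 5.71°;  2α = 11.42°
n_0 = (-0.9993, -0.0370)
n_1 = (-0.8008, -0.5990)
n_2 = (+0.9734, -0.2289)
n_3 = (+0.7139, +0.7002)
n_4 = (-0.7849, +0.6196)
n_5 = (-0.9698, +0.2441)
  (0,1): δ = 145.33°  ·
  (0,2): δ = 15.36°  ·
  (0,3): δ = 42.32°  ·
  (0,4): δ = 139.59°  ·
  (0,5): δ = 163.75°  ·
  (1,2): δ = 50.03°  ·
  (1,3): δ = 7.65°  ✓
  (1,4): δ = 104.91°  ·
  (1,5): δ = 129.08°  ·
  (2,3): δ = 122.32°  ·
  (2,4): δ = 25.06°  ·
  (2,5): δ = 0.89°  ✓
  (3,4): δ = 82.73°  ·
  (3,5): δ = 58.57°  ·
  (4,5): δ = 155.84°  ·
antipodal pairs: 2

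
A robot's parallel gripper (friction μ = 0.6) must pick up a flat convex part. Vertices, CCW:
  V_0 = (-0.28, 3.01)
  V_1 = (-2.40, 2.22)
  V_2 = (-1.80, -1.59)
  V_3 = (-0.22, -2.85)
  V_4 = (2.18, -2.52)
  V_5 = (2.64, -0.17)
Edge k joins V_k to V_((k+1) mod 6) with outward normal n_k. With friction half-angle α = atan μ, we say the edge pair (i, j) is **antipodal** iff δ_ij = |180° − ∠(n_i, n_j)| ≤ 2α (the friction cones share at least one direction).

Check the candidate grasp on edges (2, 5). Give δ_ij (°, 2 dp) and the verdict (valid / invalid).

α = atan 0.6 = 30.96°;  2α = 61.93°
edge 2: e_2 = (+1.58, -1.26);  n_2 = (-0.6235, -0.7818)
edge 5: e_5 = (-2.92, +3.18);  n_5 = (+0.7366, +0.6764)
∠(n_2, n_5) = 171.13°
δ = |180° − 171.13°| = 8.87°
8.87° ≤ 2α = 61.93°  →  valid

δ = 8.87°, valid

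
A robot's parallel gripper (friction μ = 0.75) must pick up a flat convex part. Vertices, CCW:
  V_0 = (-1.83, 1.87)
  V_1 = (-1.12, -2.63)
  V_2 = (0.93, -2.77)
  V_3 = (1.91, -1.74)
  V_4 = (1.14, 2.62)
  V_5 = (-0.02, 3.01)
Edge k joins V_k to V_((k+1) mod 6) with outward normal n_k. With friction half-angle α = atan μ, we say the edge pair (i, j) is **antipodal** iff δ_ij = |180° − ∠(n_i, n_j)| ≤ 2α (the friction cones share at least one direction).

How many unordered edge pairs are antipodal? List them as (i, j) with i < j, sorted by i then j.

α = atan 0.75 = 36.87°;  2α = 73.74°
n_0 = (-0.9878, -0.1558)
n_1 = (-0.0681, -0.9977)
n_2 = (+0.7245, -0.6893)
n_3 = (+0.9848, +0.1739)
n_4 = (+0.3187, +0.9479)
n_5 = (-0.5329, +0.8462)
  (0,1): δ = 102.87°  ·
  (0,2): δ = 52.54°  ✓
  (0,3): δ = 1.05°  ✓
  (0,4): δ = 62.45°  ✓
  (0,5): δ = 113.24°  ·
  (1,2): δ = 129.67°  ·
  (1,3): δ = 76.08°  ·
  (1,4): δ = 14.68°  ✓
  (1,5): δ = 36.11°  ✓
  (2,3): δ = 126.41°  ·
  (2,4): δ = 65.01°  ✓
  (2,5): δ = 14.22°  ✓
  (3,4): δ = 118.60°  ·
  (3,5): δ = 67.81°  ✓
  (4,5): δ = 129.21°  ·
antipodal pairs: 8

count = 8; pairs: (0,2), (0,3), (0,4), (1,4), (1,5), (2,4), (2,5), (3,5)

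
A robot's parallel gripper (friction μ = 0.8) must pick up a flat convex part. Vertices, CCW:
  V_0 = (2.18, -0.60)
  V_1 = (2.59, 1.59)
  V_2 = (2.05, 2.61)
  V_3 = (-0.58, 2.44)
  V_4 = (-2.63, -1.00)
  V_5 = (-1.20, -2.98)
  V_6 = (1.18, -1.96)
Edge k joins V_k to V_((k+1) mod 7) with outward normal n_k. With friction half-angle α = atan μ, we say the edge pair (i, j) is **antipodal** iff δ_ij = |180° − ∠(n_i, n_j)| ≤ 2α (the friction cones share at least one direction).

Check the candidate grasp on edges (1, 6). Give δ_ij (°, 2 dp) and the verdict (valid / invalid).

α = atan 0.8 = 38.66°;  2α = 77.32°
edge 1: e_1 = (-0.54, +1.02);  n_1 = (+0.8838, +0.4679)
edge 6: e_6 = (+1.00, +1.36);  n_6 = (+0.8057, -0.5924)
∠(n_1, n_6) = 64.22°
δ = |180° − 64.22°| = 115.78°
115.78° > 2α = 77.32°  →  invalid

δ = 115.78°, invalid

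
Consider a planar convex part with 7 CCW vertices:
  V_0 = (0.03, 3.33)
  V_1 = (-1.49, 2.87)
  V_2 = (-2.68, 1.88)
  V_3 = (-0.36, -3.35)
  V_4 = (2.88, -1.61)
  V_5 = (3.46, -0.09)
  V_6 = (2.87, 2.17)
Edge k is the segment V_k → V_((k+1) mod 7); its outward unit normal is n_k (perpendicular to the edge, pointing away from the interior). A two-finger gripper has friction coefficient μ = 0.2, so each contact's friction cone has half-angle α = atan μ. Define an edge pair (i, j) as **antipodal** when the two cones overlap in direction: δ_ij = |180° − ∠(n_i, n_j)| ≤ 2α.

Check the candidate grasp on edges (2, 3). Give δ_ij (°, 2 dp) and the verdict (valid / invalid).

α = atan 0.2 = 11.31°;  2α = 22.62°
edge 2: e_2 = (+2.32, -5.23);  n_2 = (-0.9141, -0.4055)
edge 3: e_3 = (+3.24, +1.74);  n_3 = (+0.4731, -0.8810)
∠(n_2, n_3) = 94.32°
δ = |180° − 94.32°| = 85.68°
85.68° > 2α = 22.62°  →  invalid

δ = 85.68°, invalid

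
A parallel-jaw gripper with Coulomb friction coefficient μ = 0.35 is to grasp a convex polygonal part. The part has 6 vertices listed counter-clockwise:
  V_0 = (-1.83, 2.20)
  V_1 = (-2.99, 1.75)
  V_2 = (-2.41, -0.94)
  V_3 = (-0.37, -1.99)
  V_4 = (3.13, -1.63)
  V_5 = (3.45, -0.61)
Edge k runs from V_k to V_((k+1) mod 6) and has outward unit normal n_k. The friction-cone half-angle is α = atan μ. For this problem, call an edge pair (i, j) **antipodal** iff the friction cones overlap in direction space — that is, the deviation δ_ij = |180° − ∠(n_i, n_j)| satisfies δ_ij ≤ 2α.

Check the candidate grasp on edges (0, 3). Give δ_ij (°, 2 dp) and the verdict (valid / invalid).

δ = 15.33°, valid

α = atan 0.35 = 19.29°;  2α = 38.58°
edge 0: e_0 = (-1.16, -0.45);  n_0 = (-0.3617, +0.9323)
edge 3: e_3 = (+3.50, +0.36);  n_3 = (+0.1023, -0.9948)
∠(n_0, n_3) = 164.67°
δ = |180° − 164.67°| = 15.33°
15.33° ≤ 2α = 38.58°  →  valid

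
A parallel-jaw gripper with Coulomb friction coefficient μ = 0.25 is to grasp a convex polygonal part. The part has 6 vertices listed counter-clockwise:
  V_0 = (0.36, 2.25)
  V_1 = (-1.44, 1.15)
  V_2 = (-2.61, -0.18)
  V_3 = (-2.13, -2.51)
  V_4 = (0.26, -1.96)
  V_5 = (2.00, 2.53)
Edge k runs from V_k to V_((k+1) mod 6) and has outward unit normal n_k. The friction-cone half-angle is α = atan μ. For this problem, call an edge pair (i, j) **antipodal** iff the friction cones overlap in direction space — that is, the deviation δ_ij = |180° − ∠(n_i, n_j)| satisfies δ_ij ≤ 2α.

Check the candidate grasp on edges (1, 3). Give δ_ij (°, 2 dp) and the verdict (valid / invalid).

δ = 35.70°, invalid

α = atan 0.25 = 14.04°;  2α = 28.07°
edge 1: e_1 = (-1.17, -1.33);  n_1 = (-0.7508, +0.6605)
edge 3: e_3 = (+2.39, +0.55);  n_3 = (+0.2243, -0.9745)
∠(n_1, n_3) = 144.30°
δ = |180° − 144.30°| = 35.70°
35.70° > 2α = 28.07°  →  invalid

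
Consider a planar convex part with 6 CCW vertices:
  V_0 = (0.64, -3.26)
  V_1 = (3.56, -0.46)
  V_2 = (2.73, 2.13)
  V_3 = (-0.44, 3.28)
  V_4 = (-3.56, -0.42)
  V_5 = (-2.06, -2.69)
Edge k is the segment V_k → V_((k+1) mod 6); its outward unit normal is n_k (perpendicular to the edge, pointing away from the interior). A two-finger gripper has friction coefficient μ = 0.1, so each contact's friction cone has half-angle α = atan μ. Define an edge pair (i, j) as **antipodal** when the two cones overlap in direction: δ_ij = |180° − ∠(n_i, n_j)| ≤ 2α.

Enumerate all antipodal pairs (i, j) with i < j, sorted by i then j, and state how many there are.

count = 2; pairs: (0,3), (2,5)

α = atan 0.1 = 5.71°;  2α = 11.42°
n_0 = (+0.6921, -0.7218)
n_1 = (+0.9523, +0.3052)
n_2 = (+0.3410, +0.9401)
n_3 = (-0.7645, +0.6446)
n_4 = (-0.8343, -0.5513)
n_5 = (-0.2066, -0.9784)
  (0,1): δ = 116.03°  ·
  (0,2): δ = 63.74°  ·
  (0,3): δ = 6.06°  ✓
  (0,4): δ = 79.66°  ·
  (0,5): δ = 124.28°  ·
  (1,2): δ = 127.71°  ·
  (1,3): δ = 57.91°  ·
  (1,4): δ = 15.69°  ·
  (1,5): δ = 60.31°  ·
  (2,3): δ = 110.20°  ·
  (2,4): δ = 36.60°  ·
  (2,5): δ = 8.02°  ✓
  (3,4): δ = 106.40°  ·
  (3,5): δ = 61.78°  ·
  (4,5): δ = 135.38°  ·
antipodal pairs: 2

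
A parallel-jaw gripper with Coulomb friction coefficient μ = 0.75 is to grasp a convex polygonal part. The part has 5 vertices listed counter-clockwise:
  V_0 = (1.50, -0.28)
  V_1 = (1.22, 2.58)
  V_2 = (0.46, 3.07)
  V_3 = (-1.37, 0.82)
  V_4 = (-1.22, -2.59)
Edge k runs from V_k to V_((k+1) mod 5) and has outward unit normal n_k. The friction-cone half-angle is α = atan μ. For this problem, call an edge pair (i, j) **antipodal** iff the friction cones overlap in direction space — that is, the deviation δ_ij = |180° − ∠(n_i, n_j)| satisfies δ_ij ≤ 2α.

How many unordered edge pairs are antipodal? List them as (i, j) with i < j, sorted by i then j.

count = 6; pairs: (0,2), (0,3), (1,3), (1,4), (2,4), (3,4)

α = atan 0.75 = 36.87°;  2α = 73.74°
n_0 = (+0.9952, +0.0974)
n_1 = (+0.5419, +0.8405)
n_2 = (-0.7758, +0.6310)
n_3 = (-0.9990, -0.0439)
n_4 = (+0.6473, -0.7622)
  (0,1): δ = 128.40°  ·
  (0,2): δ = 44.71°  ✓
  (0,3): δ = 3.07°  ✓
  (0,4): δ = 124.75°  ·
  (1,2): δ = 96.31°  ·
  (1,3): δ = 54.67°  ✓
  (1,4): δ = 73.15°  ✓
  (2,3): δ = 138.36°  ·
  (2,4): δ = 10.54°  ✓
  (3,4): δ = 52.18°  ✓
antipodal pairs: 6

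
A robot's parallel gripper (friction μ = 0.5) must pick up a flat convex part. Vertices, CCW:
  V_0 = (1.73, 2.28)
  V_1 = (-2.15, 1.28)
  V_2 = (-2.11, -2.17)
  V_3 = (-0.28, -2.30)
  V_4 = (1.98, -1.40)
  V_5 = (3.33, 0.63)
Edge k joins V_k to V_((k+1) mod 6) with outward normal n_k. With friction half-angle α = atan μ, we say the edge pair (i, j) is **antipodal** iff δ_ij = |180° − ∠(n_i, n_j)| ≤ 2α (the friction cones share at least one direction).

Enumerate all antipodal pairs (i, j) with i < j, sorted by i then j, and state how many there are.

α = atan 0.5 = 26.57°;  2α = 53.13°
n_0 = (-0.2496, +0.9684)
n_1 = (-0.9999, -0.0116)
n_2 = (-0.0709, -0.9975)
n_3 = (+0.3700, -0.9290)
n_4 = (+0.8327, -0.5538)
n_5 = (+0.7179, +0.6961)
  (0,1): δ = 103.79°  ·
  (0,2): δ = 18.52°  ✓
  (0,3): δ = 7.26°  ✓
  (0,4): δ = 41.92°  ✓
  (0,5): δ = 119.67°  ·
  (1,2): δ = 94.73°  ·
  (1,3): δ = 68.95°  ·
  (1,4): δ = 34.29°  ✓
  (1,5): δ = 43.45°  ✓
  (2,3): δ = 154.22°  ·
  (2,4): δ = 119.56°  ·
  (2,5): δ = 41.82°  ✓
  (3,4): δ = 145.34°  ·
  (3,5): δ = 67.60°  ·
  (4,5): δ = 102.26°  ·
antipodal pairs: 6

count = 6; pairs: (0,2), (0,3), (0,4), (1,4), (1,5), (2,5)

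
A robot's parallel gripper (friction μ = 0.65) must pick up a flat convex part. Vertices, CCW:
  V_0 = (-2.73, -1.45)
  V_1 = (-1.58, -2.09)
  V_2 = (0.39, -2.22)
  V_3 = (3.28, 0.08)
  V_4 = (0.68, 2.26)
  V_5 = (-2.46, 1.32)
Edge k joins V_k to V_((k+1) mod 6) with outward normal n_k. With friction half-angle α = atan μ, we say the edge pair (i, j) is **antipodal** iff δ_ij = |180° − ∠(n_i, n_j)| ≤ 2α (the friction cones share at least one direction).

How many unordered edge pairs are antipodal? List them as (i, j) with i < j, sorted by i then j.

count = 7; pairs: (0,3), (0,4), (1,3), (1,4), (2,4), (2,5), (3,5)

α = atan 0.65 = 33.02°;  2α = 66.05°
n_0 = (-0.4863, -0.8738)
n_1 = (-0.0658, -0.9978)
n_2 = (+0.6227, -0.7825)
n_3 = (+0.6425, +0.7663)
n_4 = (-0.2868, +0.9580)
n_5 = (-0.9953, +0.0970)
  (0,1): δ = 154.68°  ·
  (0,2): δ = 112.39°  ·
  (0,3): δ = 10.88°  ✓
  (0,4): δ = 45.76°  ✓
  (0,5): δ = 113.53°  ·
  (1,2): δ = 137.71°  ·
  (1,3): δ = 36.20°  ✓
  (1,4): δ = 20.44°  ✓
  (1,5): δ = 88.21°  ·
  (2,3): δ = 78.49°  ·
  (2,4): δ = 21.85°  ✓
  (2,5): δ = 45.92°  ✓
  (3,4): δ = 123.36°  ·
  (3,5): δ = 55.59°  ✓
  (4,5): δ = 112.23°  ·
antipodal pairs: 7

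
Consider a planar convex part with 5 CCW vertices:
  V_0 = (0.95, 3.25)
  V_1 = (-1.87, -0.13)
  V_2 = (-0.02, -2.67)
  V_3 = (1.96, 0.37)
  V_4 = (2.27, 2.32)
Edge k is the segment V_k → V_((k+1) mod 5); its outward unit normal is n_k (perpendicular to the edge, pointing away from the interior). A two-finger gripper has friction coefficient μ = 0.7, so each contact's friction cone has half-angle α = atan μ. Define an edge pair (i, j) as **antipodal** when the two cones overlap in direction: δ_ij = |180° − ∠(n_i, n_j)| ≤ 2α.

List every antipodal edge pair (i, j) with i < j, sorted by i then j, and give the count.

count = 5; pairs: (0,2), (0,3), (1,2), (1,3), (1,4)

α = atan 0.7 = 34.99°;  2α = 69.98°
n_0 = (-0.7678, +0.6406)
n_1 = (-0.8083, -0.5887)
n_2 = (+0.8379, -0.5458)
n_3 = (+0.9876, -0.1570)
n_4 = (+0.5760, +0.8175)
  (0,1): δ = 104.09°  ·
  (0,2): δ = 6.76°  ✓
  (0,3): δ = 30.81°  ✓
  (0,4): δ = 94.67°  ·
  (1,2): δ = 69.14°  ✓
  (1,3): δ = 45.10°  ✓
  (1,4): δ = 18.77°  ✓
  (2,3): δ = 155.96°  ·
  (2,4): δ = 92.09°  ·
  (3,4): δ = 116.13°  ·
antipodal pairs: 5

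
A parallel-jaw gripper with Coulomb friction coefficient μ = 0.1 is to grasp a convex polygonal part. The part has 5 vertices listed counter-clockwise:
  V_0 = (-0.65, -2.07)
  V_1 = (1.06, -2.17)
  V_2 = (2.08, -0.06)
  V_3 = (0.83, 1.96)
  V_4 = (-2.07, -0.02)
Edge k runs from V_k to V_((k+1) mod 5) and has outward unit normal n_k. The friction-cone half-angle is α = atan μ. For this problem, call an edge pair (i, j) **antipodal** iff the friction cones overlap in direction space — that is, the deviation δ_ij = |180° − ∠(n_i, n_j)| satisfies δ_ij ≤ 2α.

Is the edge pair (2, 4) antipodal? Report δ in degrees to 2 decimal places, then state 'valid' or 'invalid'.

δ = 2.96°, valid

α = atan 0.1 = 5.71°;  2α = 11.42°
edge 2: e_2 = (-1.25, +2.02);  n_2 = (+0.8504, +0.5262)
edge 4: e_4 = (+1.42, -2.05);  n_4 = (-0.8220, -0.5694)
∠(n_2, n_4) = 177.04°
δ = |180° − 177.04°| = 2.96°
2.96° ≤ 2α = 11.42°  →  valid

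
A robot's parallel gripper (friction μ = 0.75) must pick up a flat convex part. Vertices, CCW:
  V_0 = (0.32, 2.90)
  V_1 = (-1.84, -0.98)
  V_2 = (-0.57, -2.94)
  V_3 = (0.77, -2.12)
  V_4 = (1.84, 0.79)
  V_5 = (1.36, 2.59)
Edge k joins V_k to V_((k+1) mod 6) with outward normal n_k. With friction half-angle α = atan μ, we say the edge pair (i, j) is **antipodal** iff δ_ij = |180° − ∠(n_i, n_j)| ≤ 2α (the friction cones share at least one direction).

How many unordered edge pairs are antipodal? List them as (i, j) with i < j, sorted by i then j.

count = 7; pairs: (0,2), (0,3), (0,4), (1,3), (1,4), (1,5), (2,5)

α = atan 0.75 = 36.87°;  2α = 73.74°
n_0 = (-0.8737, +0.4864)
n_1 = (-0.8392, -0.5438)
n_2 = (+0.5220, -0.8530)
n_3 = (+0.9386, -0.3451)
n_4 = (+0.9662, +0.2577)
n_5 = (+0.2857, +0.9583)
  (0,1): δ = 117.95°  ·
  (0,2): δ = 29.43°  ✓
  (0,3): δ = 8.92°  ✓
  (0,4): δ = 44.04°  ✓
  (0,5): δ = 102.51°  ·
  (1,2): δ = 91.48°  ·
  (1,3): δ = 53.13°  ✓
  (1,4): δ = 18.01°  ✓
  (1,5): δ = 40.46°  ✓
  (2,3): δ = 141.65°  ·
  (2,4): δ = 106.53°  ·
  (2,5): δ = 48.06°  ✓
  (3,4): δ = 144.88°  ·
  (3,5): δ = 86.41°  ·
  (4,5): δ = 121.53°  ·
antipodal pairs: 7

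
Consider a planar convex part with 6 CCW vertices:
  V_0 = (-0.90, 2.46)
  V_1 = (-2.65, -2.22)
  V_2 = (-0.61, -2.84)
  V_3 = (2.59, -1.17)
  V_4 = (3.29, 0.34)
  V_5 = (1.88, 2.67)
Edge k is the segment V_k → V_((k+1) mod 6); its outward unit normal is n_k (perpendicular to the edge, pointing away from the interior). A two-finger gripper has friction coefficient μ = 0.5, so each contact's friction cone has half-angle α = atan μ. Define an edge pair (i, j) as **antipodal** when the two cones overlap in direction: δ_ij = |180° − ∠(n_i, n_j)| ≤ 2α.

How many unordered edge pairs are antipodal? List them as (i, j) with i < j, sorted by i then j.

count = 6; pairs: (0,2), (0,3), (0,4), (1,4), (1,5), (2,5)

α = atan 0.5 = 26.57°;  2α = 53.13°
n_0 = (-0.9367, +0.3502)
n_1 = (-0.2908, -0.9568)
n_2 = (+0.4627, -0.8865)
n_3 = (+0.9073, -0.4206)
n_4 = (+0.8555, +0.5177)
n_5 = (-0.0753, +0.9972)
  (0,1): δ = 86.40°  ·
  (0,2): δ = 41.94°  ✓
  (0,3): δ = 4.37°  ✓
  (0,4): δ = 51.68°  ✓
  (0,5): δ = 114.82°  ·
  (1,2): δ = 135.54°  ·
  (1,3): δ = 97.97°  ·
  (1,4): δ = 41.91°  ✓
  (1,5): δ = 21.23°  ✓
  (2,3): δ = 142.43°  ·
  (2,4): δ = 86.38°  ·
  (2,5): δ = 23.24°  ✓
  (3,4): δ = 123.95°  ·
  (3,5): δ = 60.81°  ·
  (4,5): δ = 116.86°  ·
antipodal pairs: 6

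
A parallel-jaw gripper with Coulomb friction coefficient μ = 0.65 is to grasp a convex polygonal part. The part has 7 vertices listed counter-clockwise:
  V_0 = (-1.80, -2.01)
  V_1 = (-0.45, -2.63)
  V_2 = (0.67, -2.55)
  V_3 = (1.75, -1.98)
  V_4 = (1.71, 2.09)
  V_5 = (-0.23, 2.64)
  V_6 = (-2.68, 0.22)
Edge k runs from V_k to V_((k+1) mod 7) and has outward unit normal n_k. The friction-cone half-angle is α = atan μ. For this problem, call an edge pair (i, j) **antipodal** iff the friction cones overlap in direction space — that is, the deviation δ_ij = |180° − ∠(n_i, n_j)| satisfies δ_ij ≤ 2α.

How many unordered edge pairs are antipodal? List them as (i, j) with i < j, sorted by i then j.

α = atan 0.65 = 33.02°;  2α = 66.05°
n_0 = (-0.4173, -0.9087)
n_1 = (+0.0712, -0.9975)
n_2 = (+0.4668, -0.8844)
n_3 = (+1.0000, +0.0098)
n_4 = (+0.2728, +0.9621)
n_5 = (-0.7027, +0.7114)
n_6 = (-0.9302, -0.3671)
  (0,1): δ = 151.25°  ·
  (0,2): δ = 127.51°  ·
  (0,3): δ = 64.77°  ✓
  (0,4): δ = 8.84°  ✓
  (0,5): δ = 69.31°  ·
  (0,6): δ = 136.20°  ·
  (1,2): δ = 156.26°  ·
  (1,3): δ = 93.52°  ·
  (1,4): δ = 19.91°  ✓
  (1,5): δ = 40.56°  ✓
  (1,6): δ = 107.45°  ·
  (2,3): δ = 117.26°  ·
  (2,4): δ = 43.65°  ✓
  (2,5): δ = 16.82°  ✓
  (2,6): δ = 83.71°  ·
  (3,4): δ = 106.39°  ·
  (3,5): δ = 45.92°  ✓
  (3,6): δ = 20.97°  ✓
  (4,5): δ = 119.52°  ·
  (4,6): δ = 52.64°  ✓
  (5,6): δ = 113.11°  ·
antipodal pairs: 9

count = 9; pairs: (0,3), (0,4), (1,4), (1,5), (2,4), (2,5), (3,5), (3,6), (4,6)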